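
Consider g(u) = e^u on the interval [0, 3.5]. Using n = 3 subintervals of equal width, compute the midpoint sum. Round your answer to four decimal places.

Δu = (3.5 − 0)/3 = 7/6.
Midpoints: 7/12, 1.75, 35/12.
g(7/12) ≈ 1.7920, g(1.75) ≈ 5.7546, g(35/12) ≈ 18.4796.
Sum = Δu · [g(7/12) + g(1.75) + g(35/12)].
Sum ≈ 30.3639.

30.3639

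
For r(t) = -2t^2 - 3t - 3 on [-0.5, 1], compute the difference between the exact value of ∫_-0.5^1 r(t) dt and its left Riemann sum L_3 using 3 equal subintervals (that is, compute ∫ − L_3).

Exact integral: ∫_-0.5^1 r(t) dt = -6.375.
L_3 = -5.
Error = -6.375 − (-5) = -1.375.

-1.375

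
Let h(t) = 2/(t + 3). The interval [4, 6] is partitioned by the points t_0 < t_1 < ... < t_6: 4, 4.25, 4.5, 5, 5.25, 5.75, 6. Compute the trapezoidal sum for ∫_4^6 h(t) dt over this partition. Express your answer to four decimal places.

Subinterval widths: 0.25, 0.25, 0.5, 0.25, 0.5, 0.25.
h(4) = 2/7, h(4.25) = 8/29, h(4.5) = 4/15, h(5) = 0.25, h(5.25) = 8/33, h(5.75) = 8/35, h(6) = 2/9.
On each subinterval the trapezoid contributes (Δt_i/2)·[h(t_{i-1}) + h(t_i)].
Sum ≈ 0.5028.

0.5028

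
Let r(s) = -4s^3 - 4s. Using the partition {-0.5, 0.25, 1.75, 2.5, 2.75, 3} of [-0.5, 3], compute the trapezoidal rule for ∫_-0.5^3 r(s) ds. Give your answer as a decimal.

-107.046875

Subinterval widths: 0.75, 1.5, 0.75, 0.25, 0.25.
r(-0.5) = 2.5, r(0.25) = -1.0625, r(1.75) = -28.4375, r(2.5) = -72.5, r(2.75) = -94.1875, r(3) = -120.
On each subinterval the trapezoid contributes (Δs_i/2)·[r(s_{i-1}) + r(s_i)].
Sum = -107.046875.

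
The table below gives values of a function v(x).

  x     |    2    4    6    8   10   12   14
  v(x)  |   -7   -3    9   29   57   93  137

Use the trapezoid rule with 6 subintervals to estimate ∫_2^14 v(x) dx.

500

Δx = 2.
T_6 = (2/2)·[(-7) + 2·(-3) + 2·9 + 2·29 + 2·57 + 2·93 + 137] = 500.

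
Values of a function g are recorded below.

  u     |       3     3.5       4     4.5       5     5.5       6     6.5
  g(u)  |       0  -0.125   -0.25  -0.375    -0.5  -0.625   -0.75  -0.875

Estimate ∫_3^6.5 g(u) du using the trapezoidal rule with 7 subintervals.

Δu = 0.5.
T_7 = (0.5/2)·[0 + 2·(-0.125) + 2·(-0.25) + 2·(-0.375) + 2·(-0.5) + 2·(-0.625) + 2·(-0.75) + (-0.875)] = -1.53125.

-1.53125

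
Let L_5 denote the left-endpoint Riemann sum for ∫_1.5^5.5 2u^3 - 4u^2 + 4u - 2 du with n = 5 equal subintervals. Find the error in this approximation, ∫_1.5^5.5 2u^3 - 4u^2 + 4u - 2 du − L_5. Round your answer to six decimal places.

Exact integral: ∫_1.5^5.5 f(u) du ≈ 285.66666667.
L_5 = 200.92.
Error ≈ 285.66666667 − 200.92 ≈ 84.746667.

84.746667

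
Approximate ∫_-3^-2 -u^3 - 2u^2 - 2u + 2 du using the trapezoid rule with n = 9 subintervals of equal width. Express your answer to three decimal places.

Δu = (-2 − (-3))/9 = 1/9.
f(-3) = 17, f(-26/9) = 11078/729, f(-25/9) = 9883/729, f(-8/3) = 326/27, f(-23/9) = 7829/729, f(-22/9) = 6958/729, f(-7/3) = 229/27, f(-20/9) = 5498/729, f(-19/9) = 4897/729, f(-2) = 6.
T_9 = (Δu/2)·[f(u_0) + 2f(u_1) + ... + 2f(u_{8}) + f(u_9)].
Sum ≈ 10.595.

10.595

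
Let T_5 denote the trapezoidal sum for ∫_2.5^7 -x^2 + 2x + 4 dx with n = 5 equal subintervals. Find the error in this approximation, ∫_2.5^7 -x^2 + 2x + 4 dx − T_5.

Exact integral: ∫_2.5^7 f(x) dx = -48.375.
T_5 = -48.9825.
Error = -48.375 − (-48.9825) = 0.6075.

0.6075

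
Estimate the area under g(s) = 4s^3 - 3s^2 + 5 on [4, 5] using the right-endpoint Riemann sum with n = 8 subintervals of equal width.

326.6953125

Δs = (5 − 4)/8 = 0.125.
Right endpoints: 4.125, 4.25, 4.375, 4.5, 4.625, 4.75, 4.875, 5.
g(4.125) = 234.7109375, g(4.25) = 257.875, g(4.375) = 282.5390625, g(4.5) = 308.75, g(4.625) = 336.5546875, g(4.75) = 366, g(4.875) = 397.1328125, g(5) = 430.
Sum = Δs · [g(4.125) + g(4.25) + g(4.375) + ...].
Sum = 326.6953125.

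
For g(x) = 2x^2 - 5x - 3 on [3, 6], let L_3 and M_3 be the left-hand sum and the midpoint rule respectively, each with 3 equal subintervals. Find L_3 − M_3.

L_3 = 31.
M_3 = 49.
L_3 − M_3 = -18.

-18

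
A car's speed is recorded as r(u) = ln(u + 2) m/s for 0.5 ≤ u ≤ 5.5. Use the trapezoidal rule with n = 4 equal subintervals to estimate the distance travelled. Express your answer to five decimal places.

7.78672

Δu = (5.5 − 0.5)/4 = 1.25.
r(0.5) ≈ 0.91629, r(1.75) ≈ 1.32176, r(3) ≈ 1.60944, r(4.25) ≈ 1.83258, r(5.5) ≈ 2.01490.
T_4 = (Δu/2)·[r(u_0) + 2r(u_1) + 2r(u_2) + 2r(u_3) + r(u_4)].
Sum ≈ 7.78672.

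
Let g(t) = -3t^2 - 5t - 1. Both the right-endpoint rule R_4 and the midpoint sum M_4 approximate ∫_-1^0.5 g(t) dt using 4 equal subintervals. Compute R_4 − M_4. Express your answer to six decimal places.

-1.142578

R_4 = -1.83984375.
M_4 ≈ -0.69726562.
R_4 − M_4 ≈ -1.142578.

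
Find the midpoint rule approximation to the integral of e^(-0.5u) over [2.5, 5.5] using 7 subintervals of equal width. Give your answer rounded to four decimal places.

0.4443

Δu = (5.5 − 2.5)/7 = 3/7.
Midpoints: 19/7, 22/7, 25/7, 4, 31/7, 34/7, 37/7.
f(19/7) ≈ 0.2574, f(22/7) ≈ 0.2077, f(25/7) ≈ 0.1677, f(4) ≈ 0.1353, f(31/7) ≈ 0.1092, f(34/7) ≈ 0.0882, f(37/7) ≈ 0.0712.
Sum = Δu · [f(19/7) + f(22/7) + f(25/7) + ...].
Sum ≈ 0.4443.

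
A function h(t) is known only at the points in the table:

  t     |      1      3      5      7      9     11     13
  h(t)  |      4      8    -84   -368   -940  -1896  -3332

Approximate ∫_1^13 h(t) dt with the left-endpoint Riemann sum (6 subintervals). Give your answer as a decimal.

-6552

Δt = 2.
Sum = 2·[4 + 8 + (-84) + (-368) + (-940) + (-1896)] = -6552.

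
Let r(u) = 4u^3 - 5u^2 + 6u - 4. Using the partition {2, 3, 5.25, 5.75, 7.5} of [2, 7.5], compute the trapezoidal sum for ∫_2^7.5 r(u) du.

2749.484375

Subinterval widths: 1, 2.25, 0.5, 1.75.
r(2) = 20, r(3) = 77, r(5.25) = 468.5, r(5.75) = 625.625, r(7.5) = 1447.25.
On each subinterval the trapezoid contributes (Δu_i/2)·[r(u_{i-1}) + r(u_i)].
Sum = 2749.484375.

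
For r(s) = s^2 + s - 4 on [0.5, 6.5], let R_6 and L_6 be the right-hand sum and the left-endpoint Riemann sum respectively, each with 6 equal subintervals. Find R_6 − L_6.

R_6 = 113.5.
L_6 = 65.5.
R_6 − L_6 = 48.

48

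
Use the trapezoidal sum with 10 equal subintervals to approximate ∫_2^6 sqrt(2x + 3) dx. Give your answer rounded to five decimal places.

13.18990

Δx = (6 − 2)/10 = 0.4.
f(2) ≈ 2.64575, f(2.4) ≈ 2.79285, f(2.8) ≈ 2.93258, f(3.2) ≈ 3.06594, f(3.6) ≈ 3.19374, f(4) ≈ 3.31662, f(4.4) ≈ 3.43511, f(4.8) ≈ 3.54965, f(5.2) ≈ 3.66060, f(5.6) ≈ 3.76829, f(6) ≈ 3.87298.
T_10 = (Δx/2)·[f(x_0) + 2f(x_1) + ... + 2f(x_{9}) + f(x_10)].
Sum ≈ 13.18990.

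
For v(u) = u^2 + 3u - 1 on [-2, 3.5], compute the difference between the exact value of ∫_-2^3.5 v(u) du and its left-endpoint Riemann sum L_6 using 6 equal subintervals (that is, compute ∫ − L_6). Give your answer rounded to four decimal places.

10.5735

Exact integral: ∫_-2^3.5 v(u) du ≈ 23.833333.
L_6 ≈ 13.259838.
Error ≈ 23.833333 − 13.259838 ≈ 10.5735.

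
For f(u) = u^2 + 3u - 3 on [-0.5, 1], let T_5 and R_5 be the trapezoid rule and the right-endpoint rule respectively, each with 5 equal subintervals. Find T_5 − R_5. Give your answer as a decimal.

-0.7875

T_5 = -2.9775.
R_5 = -2.19.
T_5 − R_5 = -0.7875.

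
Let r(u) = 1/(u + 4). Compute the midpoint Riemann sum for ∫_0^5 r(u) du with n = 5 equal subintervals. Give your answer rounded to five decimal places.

0.80887

Δu = (5 − 0)/5 = 1.
Midpoints: 0.5, 1.5, 2.5, 3.5, 4.5.
r(0.5) = 2/9, r(1.5) = 2/11, r(2.5) = 2/13, r(3.5) = 2/15, r(4.5) = 2/17.
Sum = Δu · [r(0.5) + r(1.5) + r(2.5) + r(3.5) + r(4.5)].
Sum ≈ 0.80887.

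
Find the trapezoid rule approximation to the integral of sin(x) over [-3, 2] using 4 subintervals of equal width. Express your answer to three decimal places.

-0.497

Δx = (2 − (-3))/4 = 1.25.
f(-3) ≈ -0.141, f(-1.75) ≈ -0.984, f(-0.5) ≈ -0.479, f(0.75) ≈ 0.682, f(2) ≈ 0.909.
T_4 = (Δx/2)·[f(x_0) + 2f(x_1) + 2f(x_2) + 2f(x_3) + f(x_4)].
Sum ≈ -0.497.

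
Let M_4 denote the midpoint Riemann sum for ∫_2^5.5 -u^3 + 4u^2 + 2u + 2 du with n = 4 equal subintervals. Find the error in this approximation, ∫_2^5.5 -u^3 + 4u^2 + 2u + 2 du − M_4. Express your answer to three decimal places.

Exact integral: ∫_2^5.5 f(u) du ≈ 19.65104.
M_4 ≈ 21.27002.
Error ≈ 19.65104 − 21.27002 ≈ -1.619.

-1.619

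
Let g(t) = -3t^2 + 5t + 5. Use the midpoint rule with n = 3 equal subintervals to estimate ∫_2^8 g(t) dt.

Δt = (8 − 2)/3 = 2.
Midpoints: 3, 5, 7.
g(3) = -7, g(5) = -45, g(7) = -107.
Sum = Δt · [g(3) + g(5) + g(7)].
Sum = -318.

-318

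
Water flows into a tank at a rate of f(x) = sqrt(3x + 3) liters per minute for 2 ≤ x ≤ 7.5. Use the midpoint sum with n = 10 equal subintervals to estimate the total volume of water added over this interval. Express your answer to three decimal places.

Δx = (7.5 − 2)/10 = 0.55.
Midpoints: 2.275, 2.825, 3.375, 3.925, 4.475, 5.025, 5.575, 6.125, 6.675, 7.225.
f(2.275) ≈ 3.134, f(2.825) ≈ 3.387, f(3.375) ≈ 3.623, f(3.925) ≈ 3.844, f(4.475) ≈ 4.053, f(5.025) ≈ 4.251, f(5.575) ≈ 4.441, f(6.125) ≈ 4.623, f(6.675) ≈ 4.798, f(7.225) ≈ 4.967.
Sum = Δx · [f(2.275) + f(2.825) + f(3.375) + ...].
Sum ≈ 22.618.

22.618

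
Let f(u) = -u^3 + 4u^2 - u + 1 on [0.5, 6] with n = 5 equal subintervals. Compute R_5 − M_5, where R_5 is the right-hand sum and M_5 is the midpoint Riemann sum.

-52.6728125

R_5 = -98.01.
M_5 = -45.3371875.
R_5 − M_5 = -52.6728125.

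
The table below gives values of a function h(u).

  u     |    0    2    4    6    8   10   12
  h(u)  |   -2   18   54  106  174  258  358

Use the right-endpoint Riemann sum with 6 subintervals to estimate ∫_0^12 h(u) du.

1936

Δu = 2.
Sum = 2·[18 + 54 + 106 + 174 + 258 + 358] = 1936.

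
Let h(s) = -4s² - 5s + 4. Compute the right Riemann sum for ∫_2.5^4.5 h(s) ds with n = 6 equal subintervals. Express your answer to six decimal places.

-138.814815

Δs = (4.5 − 2.5)/6 = 1/3.
Right endpoints: 17/6, 19/6, 3.5, 23/6, 25/6, 4.5.
h(17/6) = -761/18, h(19/6) = -935/18, h(3.5) = -62.5, h(23/6) = -1331/18, h(25/6) = -1553/18, h(4.5) = -99.5.
Sum = Δs · [h(17/6) + h(19/6) + h(3.5) + ...].
Sum ≈ -138.814815.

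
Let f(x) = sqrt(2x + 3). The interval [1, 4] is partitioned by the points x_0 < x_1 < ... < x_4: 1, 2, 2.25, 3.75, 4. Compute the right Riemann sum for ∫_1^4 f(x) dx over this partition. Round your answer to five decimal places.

9.02012

Subinterval widths: 1, 0.25, 1.5, 0.25.
Right endpoints: 2, 2.25, 3.75, 4.
f(2) ≈ 2.64575, f(2.25) ≈ 2.73861, f(3.75) ≈ 3.24037, f(4) ≈ 3.31662.
Sum = Σ Δx_i · f(x_i).
Sum ≈ 9.02012.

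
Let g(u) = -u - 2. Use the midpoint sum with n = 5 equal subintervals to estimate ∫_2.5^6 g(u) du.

Δu = (6 − 2.5)/5 = 0.7.
Midpoints: 2.85, 3.55, 4.25, 4.95, 5.65.
g(2.85) = -4.85, g(3.55) = -5.55, g(4.25) = -6.25, g(4.95) = -6.95, g(5.65) = -7.65.
Sum = Δu · [g(2.85) + g(3.55) + g(4.25) + g(4.95) + g(5.65)].
Sum = -21.875.

-21.875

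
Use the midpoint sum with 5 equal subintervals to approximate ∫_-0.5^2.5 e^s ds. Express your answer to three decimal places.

Δs = (2.5 − (-0.5))/5 = 0.6.
Midpoints: -0.2, 0.4, 1, 1.6, 2.2.
f(-0.2) ≈ 0.819, f(0.4) ≈ 1.492, f(1) ≈ 2.718, f(1.6) ≈ 4.953, f(2.2) ≈ 9.025.
Sum = Δs · [f(-0.2) + f(0.4) + f(1) + f(1.6) + f(2.2)].
Sum ≈ 11.404.

11.404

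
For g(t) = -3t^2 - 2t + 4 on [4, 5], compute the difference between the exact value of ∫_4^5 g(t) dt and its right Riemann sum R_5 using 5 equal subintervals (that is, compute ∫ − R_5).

2.92

Exact integral: ∫_4^5 g(t) dt = -66.
R_5 = -68.92.
Error = -66 − (-68.92) = 2.92.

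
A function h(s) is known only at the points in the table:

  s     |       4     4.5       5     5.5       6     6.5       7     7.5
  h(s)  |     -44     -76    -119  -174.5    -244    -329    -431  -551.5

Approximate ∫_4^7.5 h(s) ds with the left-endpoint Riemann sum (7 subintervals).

Δs = 0.5.
Sum = 0.5·[(-44) + (-76) + (-119) + (-174.5) + (-244) + (-329) + (-431)] = -708.75.

-708.75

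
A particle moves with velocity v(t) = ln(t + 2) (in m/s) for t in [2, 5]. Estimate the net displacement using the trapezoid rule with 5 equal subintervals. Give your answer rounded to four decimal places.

5.0730

Δt = (5 − 2)/5 = 0.6.
v(2) ≈ 1.3863, v(2.6) ≈ 1.5261, v(3.2) ≈ 1.6487, v(3.8) ≈ 1.7579, v(4.4) ≈ 1.8563, v(5) ≈ 1.9459.
T_5 = (Δt/2)·[v(t_0) + 2v(t_1) + ... + 2v(t_{4}) + v(t_5)].
Sum ≈ 5.0730.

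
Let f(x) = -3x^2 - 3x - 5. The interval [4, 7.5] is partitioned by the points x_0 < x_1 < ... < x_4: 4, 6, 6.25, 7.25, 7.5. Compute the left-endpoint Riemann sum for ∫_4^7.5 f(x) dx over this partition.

Subinterval widths: 2, 0.25, 1, 0.25.
Left endpoints: 4, 6, 6.25, 7.25.
f(4) = -65, f(6) = -131, f(6.25) = -140.9375, f(7.25) = -184.4375.
Sum = Σ Δx_i · f(x_i).
Sum = -349.796875.

-349.796875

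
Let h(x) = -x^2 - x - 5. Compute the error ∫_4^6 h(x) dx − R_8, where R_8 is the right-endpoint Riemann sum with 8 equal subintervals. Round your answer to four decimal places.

Exact integral: ∫_4^6 h(x) dx ≈ -70.666667.
R_8 = -73.4375.
Error ≈ -70.666667 − (-73.4375) ≈ 2.7708.

2.7708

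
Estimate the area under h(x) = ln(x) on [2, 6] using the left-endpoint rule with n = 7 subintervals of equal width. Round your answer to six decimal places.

Δx = (6 − 2)/7 = 4/7.
Left endpoints: 2, 18/7, 22/7, 26/7, 30/7, 34/7, 38/7.
h(2) ≈ 0.693147, h(18/7) ≈ 0.944462, h(22/7) ≈ 1.145132, h(26/7) ≈ 1.312186, h(30/7) ≈ 1.455287, h(34/7) ≈ 1.580450, h(38/7) ≈ 1.691676.
Sum = Δx · [h(2) + h(18/7) + h(22/7) + ...].
Sum ≈ 5.041338.

5.041338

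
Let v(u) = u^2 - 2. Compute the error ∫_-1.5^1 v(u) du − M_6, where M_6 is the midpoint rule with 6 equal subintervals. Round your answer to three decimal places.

0.036

Exact integral: ∫_-1.5^1 v(u) du ≈ -3.54167.
M_6 ≈ -3.57784.
Error ≈ -3.54167 − (-3.57784) ≈ 0.036.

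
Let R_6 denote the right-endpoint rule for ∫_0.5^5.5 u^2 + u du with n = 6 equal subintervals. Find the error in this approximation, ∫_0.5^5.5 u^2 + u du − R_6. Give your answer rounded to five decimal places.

Exact integral: ∫_0.5^5.5 f(u) du ≈ 70.4166667.
R_6 ≈ 85.5787037.
Error ≈ 70.4166667 − 85.5787037 ≈ -15.16204.

-15.16204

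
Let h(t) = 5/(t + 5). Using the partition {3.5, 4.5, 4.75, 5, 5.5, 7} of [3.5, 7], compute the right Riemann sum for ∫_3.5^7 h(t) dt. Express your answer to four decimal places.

Subinterval widths: 1, 0.25, 0.25, 0.5, 1.5.
Right endpoints: 4.5, 4.75, 5, 5.5, 7.
h(4.5) = 10/19, h(4.75) = 20/39, h(5) = 0.5, h(5.5) = 10/21, h(7) = 5/12.
Sum = Σ Δt_i · h(t_i).
Sum ≈ 1.6426.

1.6426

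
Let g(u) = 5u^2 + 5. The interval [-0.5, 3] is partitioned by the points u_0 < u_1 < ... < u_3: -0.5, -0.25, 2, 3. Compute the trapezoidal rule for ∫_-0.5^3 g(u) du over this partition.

73.046875

Subinterval widths: 0.25, 2.25, 1.
g(-0.5) = 6.25, g(-0.25) = 5.3125, g(2) = 25, g(3) = 50.
On each subinterval the trapezoid contributes (Δu_i/2)·[g(u_{i-1}) + g(u_i)].
Sum = 73.046875.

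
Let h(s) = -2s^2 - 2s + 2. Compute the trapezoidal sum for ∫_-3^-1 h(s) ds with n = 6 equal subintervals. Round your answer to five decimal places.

Δs = (-1 − (-3))/6 = 1/3.
h(-3) = -10, h(-8/3) = -62/9, h(-7/3) = -38/9, h(-2) = -2, h(-5/3) = -2/9, h(-4/3) = 10/9, h(-1) = 2.
T_6 = (Δs/2)·[h(s_0) + 2h(s_1) + ... + 2h(s_{5}) + h(s_6)].
Sum ≈ -5.40741.

-5.40741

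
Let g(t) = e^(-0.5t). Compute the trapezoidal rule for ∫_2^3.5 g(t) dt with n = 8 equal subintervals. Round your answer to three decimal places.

0.388

Δt = (3.5 − 2)/8 = 0.1875.
g(2) ≈ 0.368, g(2.1875) ≈ 0.335, g(2.375) ≈ 0.305, g(2.5625) ≈ 0.278, g(2.75) ≈ 0.253, g(2.9375) ≈ 0.230, g(3.125) ≈ 0.210, g(3.3125) ≈ 0.191, g(3.5) ≈ 0.174.
T_8 = (Δt/2)·[g(t_0) + 2g(t_1) + ... + 2g(t_{7}) + g(t_8)].
Sum ≈ 0.388.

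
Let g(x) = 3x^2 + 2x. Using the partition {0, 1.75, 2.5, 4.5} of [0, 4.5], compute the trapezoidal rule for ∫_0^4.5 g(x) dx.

118.265625

Subinterval widths: 1.75, 0.75, 2.
g(0) = 0, g(1.75) = 12.6875, g(2.5) = 23.75, g(4.5) = 69.75.
On each subinterval the trapezoid contributes (Δx_i/2)·[g(x_{i-1}) + g(x_i)].
Sum = 118.265625.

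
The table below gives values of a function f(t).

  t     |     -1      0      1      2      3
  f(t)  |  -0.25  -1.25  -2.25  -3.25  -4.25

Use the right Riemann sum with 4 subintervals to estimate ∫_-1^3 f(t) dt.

Δt = 1.
Sum = 1·[(-1.25) + (-2.25) + (-3.25) + (-4.25)] = -11.

-11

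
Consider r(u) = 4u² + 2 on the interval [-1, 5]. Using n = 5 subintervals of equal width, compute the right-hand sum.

Δu = (5 − (-1))/5 = 1.2.
Right endpoints: 0.2, 1.4, 2.6, 3.8, 5.
r(0.2) = 2.16, r(1.4) = 9.84, r(2.6) = 29.04, r(3.8) = 59.76, r(5) = 102.
Sum = Δu · [r(0.2) + r(1.4) + r(2.6) + r(3.8) + r(5)].
Sum = 243.36.

243.36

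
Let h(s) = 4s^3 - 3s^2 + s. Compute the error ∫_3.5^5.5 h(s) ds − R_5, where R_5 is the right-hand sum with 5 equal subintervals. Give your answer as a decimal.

-91.12

Exact integral: ∫_3.5^5.5 h(s) ds = 650.5.
R_5 = 741.62.
Error = 650.5 − 741.62 = -91.12.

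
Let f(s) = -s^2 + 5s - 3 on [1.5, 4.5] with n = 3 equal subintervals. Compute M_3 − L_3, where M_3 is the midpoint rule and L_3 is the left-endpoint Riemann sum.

-0.75

M_3 = 7.
L_3 = 7.75.
M_3 − L_3 = -0.75.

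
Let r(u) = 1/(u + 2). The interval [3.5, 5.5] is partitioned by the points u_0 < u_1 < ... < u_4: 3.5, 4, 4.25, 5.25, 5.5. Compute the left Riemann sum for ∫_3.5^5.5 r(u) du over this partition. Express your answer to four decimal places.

Subinterval widths: 0.5, 0.25, 1, 0.25.
Left endpoints: 3.5, 4, 4.25, 5.25.
r(3.5) = 2/11, r(4) = 1/6, r(4.25) = 0.16, r(5.25) = 4/29.
Sum = Σ Δu_i · r(u_i).
Sum ≈ 0.3271.

0.3271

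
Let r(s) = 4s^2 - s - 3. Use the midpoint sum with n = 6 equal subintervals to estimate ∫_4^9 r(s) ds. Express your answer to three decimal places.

Δs = (9 − 4)/6 = 5/6.
Midpoints: 53/12, 5.25, 73/12, 83/12, 7.75, 103/12.
r(53/12) = 1271/18, r(5.25) = 102, r(73/12) = 2501/18, r(83/12) = 1633/9, r(7.75) = 229.5, r(103/12) = 2548/9.
Sum = Δs · [r(53/12) + r(5.25) + r(73/12) + ...].
Sum ≈ 838.009.

838.009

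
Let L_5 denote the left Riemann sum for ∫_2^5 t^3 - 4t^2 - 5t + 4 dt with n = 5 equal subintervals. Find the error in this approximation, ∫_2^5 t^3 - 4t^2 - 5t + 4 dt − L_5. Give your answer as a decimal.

Exact integral: ∫_2^5 f(t) dt = -44.25.
L_5 = -48.48.
Error = -44.25 − (-48.48) = 4.23.

4.23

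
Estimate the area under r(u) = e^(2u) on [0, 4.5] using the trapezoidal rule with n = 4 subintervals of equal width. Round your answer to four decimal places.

Δu = (4.5 − 0)/4 = 1.125.
r(0) ≈ 1.0000, r(1.125) ≈ 9.4877, r(2.25) ≈ 90.0171, r(3.375) ≈ 854.0588, r(4.5) ≈ 8103.0839.
T_4 = (Δu/2)·[r(u_0) + 2r(u_1) + 2r(u_2) + 2r(u_3) + r(u_4)].
Sum ≈ 5631.3063.

5631.3063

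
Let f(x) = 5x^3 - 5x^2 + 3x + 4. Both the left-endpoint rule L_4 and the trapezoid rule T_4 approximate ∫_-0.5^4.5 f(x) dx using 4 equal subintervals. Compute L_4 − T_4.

-232.03125

L_4 = 210.9375.
T_4 = 442.96875.
L_4 − T_4 = -232.03125.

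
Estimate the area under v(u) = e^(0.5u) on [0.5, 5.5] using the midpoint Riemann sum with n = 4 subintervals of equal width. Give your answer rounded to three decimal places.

28.255

Δu = (5.5 − 0.5)/4 = 1.25.
Midpoints: 1.125, 2.375, 3.625, 4.875.
v(1.125) ≈ 1.755, v(2.375) ≈ 3.279, v(3.625) ≈ 6.126, v(4.875) ≈ 11.444.
Sum = Δu · [v(1.125) + v(2.375) + v(3.625) + v(4.875)].
Sum ≈ 28.255.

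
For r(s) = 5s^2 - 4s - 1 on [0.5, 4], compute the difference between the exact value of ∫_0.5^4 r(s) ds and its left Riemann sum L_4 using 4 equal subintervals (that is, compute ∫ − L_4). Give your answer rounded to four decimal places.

26.0951

Exact integral: ∫_0.5^4 r(s) ds ≈ 71.458333.
L_4 = 45.36328125.
Error ≈ 71.458333 − 45.36328125 ≈ 26.0951.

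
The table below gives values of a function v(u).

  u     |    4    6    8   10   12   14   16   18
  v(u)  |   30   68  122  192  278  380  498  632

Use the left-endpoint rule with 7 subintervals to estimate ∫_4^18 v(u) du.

3136

Δu = 2.
Sum = 2·[30 + 68 + 122 + 192 + 278 + 380 + 498] = 3136.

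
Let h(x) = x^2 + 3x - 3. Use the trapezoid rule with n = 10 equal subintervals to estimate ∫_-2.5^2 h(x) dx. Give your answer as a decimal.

-8.848125

Δx = (2 − (-2.5))/10 = 0.45.
h(-2.5) = -4.25, h(-2.05) = -4.9475, h(-1.6) = -5.24, h(-1.15) = -5.1275, h(-0.7) = -4.61, h(-0.25) = -3.6875, h(0.2) = -2.36, h(0.65) = -0.6275, h(1.1) = 1.51, h(1.55) = 4.0525, h(2) = 7.
T_10 = (Δx/2)·[h(x_0) + 2h(x_1) + ... + 2h(x_{9}) + h(x_10)].
Sum = -8.848125.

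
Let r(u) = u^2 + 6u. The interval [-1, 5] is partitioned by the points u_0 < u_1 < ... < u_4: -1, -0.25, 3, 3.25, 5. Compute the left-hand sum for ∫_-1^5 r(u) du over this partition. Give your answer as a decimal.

50.9375

Subinterval widths: 0.75, 3.25, 0.25, 1.75.
Left endpoints: -1, -0.25, 3, 3.25.
r(-1) = -5, r(-0.25) = -1.4375, r(3) = 27, r(3.25) = 30.0625.
Sum = Σ Δu_i · r(u_i).
Sum = 50.9375.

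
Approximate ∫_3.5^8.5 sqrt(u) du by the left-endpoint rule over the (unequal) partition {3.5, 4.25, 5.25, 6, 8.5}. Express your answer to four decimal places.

Subinterval widths: 0.75, 1, 0.75, 2.5.
Left endpoints: 3.5, 4.25, 5.25, 6.
f(3.5) ≈ 1.8708, f(4.25) ≈ 2.0616, f(5.25) ≈ 2.2913, f(6) ≈ 2.4495.
Sum = Σ Δu_i · f(u_i).
Sum ≈ 11.3069.

11.3069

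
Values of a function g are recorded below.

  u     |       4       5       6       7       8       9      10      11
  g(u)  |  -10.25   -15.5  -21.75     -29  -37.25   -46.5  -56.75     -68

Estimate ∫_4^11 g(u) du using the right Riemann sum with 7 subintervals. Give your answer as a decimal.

-274.75

Δu = 1.
Sum = 1·[(-15.5) + (-21.75) + (-29) + (-37.25) + (-46.5) + (-56.75) + (-68)] = -274.75.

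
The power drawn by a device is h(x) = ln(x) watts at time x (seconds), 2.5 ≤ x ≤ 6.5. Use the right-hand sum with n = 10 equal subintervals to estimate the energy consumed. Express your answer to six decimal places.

6.063812

Δx = (6.5 − 2.5)/10 = 0.4.
Right endpoints: 2.9, 3.3, 3.7, 4.1, 4.5, 4.9, 5.3, 5.7, 6.1, 6.5.
h(2.9) ≈ 1.064711, h(3.3) ≈ 1.193922, h(3.7) ≈ 1.308333, h(4.1) ≈ 1.410987, h(4.5) ≈ 1.504077, h(4.9) ≈ 1.589235, h(5.3) ≈ 1.667707, h(5.7) ≈ 1.740466, h(6.1) ≈ 1.808289, h(6.5) ≈ 1.871802.
Sum = Δx · [h(2.9) + h(3.3) + h(3.7) + ...].
Sum ≈ 6.063812.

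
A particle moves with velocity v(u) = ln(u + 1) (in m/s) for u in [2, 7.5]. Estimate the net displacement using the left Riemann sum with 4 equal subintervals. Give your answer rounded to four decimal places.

8.6451

Δu = (7.5 − 2)/4 = 1.375.
Left endpoints: 2, 3.375, 4.75, 6.125.
v(2) ≈ 1.0986, v(3.375) ≈ 1.4759, v(4.75) ≈ 1.7492, v(6.125) ≈ 1.9636.
Sum = Δu · [v(2) + v(3.375) + v(4.75) + v(6.125)].
Sum ≈ 8.6451.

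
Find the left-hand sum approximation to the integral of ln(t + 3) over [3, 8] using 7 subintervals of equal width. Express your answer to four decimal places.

Δt = (8 − 3)/7 = 5/7.
Left endpoints: 3, 26/7, 31/7, 36/7, 41/7, 46/7, 51/7.
f(3) ≈ 1.7918, f(26/7) ≈ 1.9042, f(31/7) ≈ 2.0053, f(36/7) ≈ 2.0971, f(41/7) ≈ 2.1812, f(46/7) ≈ 2.2588, f(51/7) ≈ 2.3308.
Sum = Δt · [f(3) + f(26/7) + f(31/7) + ...].
Sum ≈ 10.4066.

10.4066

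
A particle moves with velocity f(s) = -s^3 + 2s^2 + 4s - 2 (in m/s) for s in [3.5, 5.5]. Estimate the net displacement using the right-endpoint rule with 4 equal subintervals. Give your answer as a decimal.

-97.75

Δs = (5.5 − 3.5)/4 = 0.5.
Right endpoints: 4, 4.5, 5, 5.5.
f(4) = -18, f(4.5) = -34.625, f(5) = -57, f(5.5) = -85.875.
Sum = Δs · [f(4) + f(4.5) + f(5) + f(5.5)].
Sum = -97.75.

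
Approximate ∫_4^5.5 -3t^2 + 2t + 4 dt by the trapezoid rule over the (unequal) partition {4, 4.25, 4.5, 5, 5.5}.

-82.265625

Subinterval widths: 0.25, 0.25, 0.5, 0.5.
f(4) = -36, f(4.25) = -41.6875, f(4.5) = -47.75, f(5) = -61, f(5.5) = -75.75.
On each subinterval the trapezoid contributes (Δt_i/2)·[f(t_{i-1}) + f(t_i)].
Sum = -82.265625.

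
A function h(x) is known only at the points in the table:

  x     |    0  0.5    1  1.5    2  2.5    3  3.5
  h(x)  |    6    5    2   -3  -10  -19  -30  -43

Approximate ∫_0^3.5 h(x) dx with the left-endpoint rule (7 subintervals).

Δx = 0.5.
Sum = 0.5·[6 + 5 + 2 + (-3) + (-10) + (-19) + (-30)] = -24.5.

-24.5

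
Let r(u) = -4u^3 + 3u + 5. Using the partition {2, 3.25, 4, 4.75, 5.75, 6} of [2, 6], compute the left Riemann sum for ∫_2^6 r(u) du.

-891.40625

Subinterval widths: 1.25, 0.75, 0.75, 1, 0.25.
Left endpoints: 2, 3.25, 4, 4.75, 5.75.
r(2) = -21, r(3.25) = -122.5625, r(4) = -239, r(4.75) = -409.4375, r(5.75) = -738.1875.
Sum = Σ Δu_i · r(u_i).
Sum = -891.40625.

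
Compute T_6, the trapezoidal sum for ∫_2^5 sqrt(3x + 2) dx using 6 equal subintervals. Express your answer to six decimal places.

Δx = (5 − 2)/6 = 0.5.
f(2) ≈ 2.828427, f(2.5) ≈ 3.082207, f(3) ≈ 3.316625, f(3.5) ≈ 3.535534, f(4) ≈ 3.741657, f(4.5) ≈ 3.937004, f(5) ≈ 4.123106.
T_6 = (Δx/2)·[f(x_0) + 2f(x_1) + ... + 2f(x_{5}) + f(x_6)].
Sum ≈ 10.544397.

10.544397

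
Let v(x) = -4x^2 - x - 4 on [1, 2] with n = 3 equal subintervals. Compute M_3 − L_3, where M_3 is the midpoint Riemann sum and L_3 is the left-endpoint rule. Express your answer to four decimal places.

-2.0556

M_3 ≈ -14.796296.
L_3 ≈ -12.740741.
M_3 − L_3 ≈ -2.0556.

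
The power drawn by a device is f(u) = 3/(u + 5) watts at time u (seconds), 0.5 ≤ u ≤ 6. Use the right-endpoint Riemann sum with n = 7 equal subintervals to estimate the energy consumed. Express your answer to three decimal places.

1.976

Δu = (6 − 0.5)/7 = 11/14.
Right endpoints: 9/7, 29/14, 20/7, 51/14, 31/7, 73/14, 6.
f(9/7) = 21/44, f(29/14) = 14/33, f(20/7) = 21/55, f(51/14) = 42/121, f(31/7) = 7/22, f(73/14) = 42/143, f(6) = 3/11.
Sum = Δu · [f(9/7) + f(29/14) + f(20/7) + ...].
Sum ≈ 1.976.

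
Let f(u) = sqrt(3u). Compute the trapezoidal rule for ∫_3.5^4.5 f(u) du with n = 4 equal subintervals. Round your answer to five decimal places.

3.46156

Δu = (4.5 − 3.5)/4 = 0.25.
f(3.5) ≈ 3.24037, f(3.75) ≈ 3.35410, f(4) ≈ 3.46410, f(4.25) ≈ 3.57071, f(4.5) ≈ 3.67423.
T_4 = (Δu/2)·[f(u_0) + 2f(u_1) + 2f(u_2) + 2f(u_3) + f(u_4)].
Sum ≈ 3.46156.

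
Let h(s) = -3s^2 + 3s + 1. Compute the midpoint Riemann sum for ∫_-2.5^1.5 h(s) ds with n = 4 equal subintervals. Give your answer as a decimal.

Δs = (1.5 − (-2.5))/4 = 1.
Midpoints: -2, -1, 0, 1.
h(-2) = -17, h(-1) = -5, h(0) = 1, h(1) = 1.
Sum = Δs · [h(-2) + h(-1) + h(0) + h(1)].
Sum = -20.

-20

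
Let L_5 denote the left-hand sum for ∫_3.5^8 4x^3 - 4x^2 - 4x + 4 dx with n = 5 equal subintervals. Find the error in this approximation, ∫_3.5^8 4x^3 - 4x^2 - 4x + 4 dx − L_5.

Exact integral: ∫_3.5^8 f(x) dx = 3234.9375.
L_5 = 2531.25.
Error = 3234.9375 − 2531.25 = 703.6875.

703.6875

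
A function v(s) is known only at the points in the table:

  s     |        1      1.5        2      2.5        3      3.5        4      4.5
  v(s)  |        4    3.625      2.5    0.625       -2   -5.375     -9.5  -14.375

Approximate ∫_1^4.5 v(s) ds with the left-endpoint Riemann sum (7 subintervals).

-3.0625

Δs = 0.5.
Sum = 0.5·[4 + 3.625 + 2.5 + 0.625 + (-2) + (-5.375) + (-9.5)] = -3.0625.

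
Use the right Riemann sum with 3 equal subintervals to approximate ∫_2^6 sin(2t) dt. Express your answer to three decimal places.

Δt = (6 − 2)/3 = 4/3.
Right endpoints: 10/3, 14/3, 6.
f(10/3) ≈ 0.374, f(14/3) ≈ 0.091, f(6) ≈ -0.537.
Sum = Δt · [f(10/3) + f(14/3) + f(6)].
Sum ≈ -0.095.

-0.095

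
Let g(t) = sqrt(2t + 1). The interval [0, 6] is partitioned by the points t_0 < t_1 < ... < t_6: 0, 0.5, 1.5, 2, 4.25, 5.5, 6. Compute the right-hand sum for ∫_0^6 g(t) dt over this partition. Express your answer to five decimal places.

Subinterval widths: 0.5, 1, 0.5, 2.25, 1.25, 0.5.
Right endpoints: 0.5, 1.5, 2, 4.25, 5.5, 6.
g(0.5) ≈ 1.41421, g(1.5) ≈ 2.00000, g(2) ≈ 2.23607, g(4.25) ≈ 3.08221, g(5.5) ≈ 3.46410, g(6) ≈ 3.60555.
Sum = Σ Δt_i · g(t_i).
Sum ≈ 16.89301.

16.89301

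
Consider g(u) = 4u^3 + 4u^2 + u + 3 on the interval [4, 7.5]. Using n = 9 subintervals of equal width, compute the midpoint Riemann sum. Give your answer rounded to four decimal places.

Δu = (7.5 − 4)/9 = 7/18.
Midpoints: 151/36, 55/12, 179/36, 193/36, 5.75, 221/36, 235/36, 83/12, 263/36.
g(151/36) = 4347703/11664, g(55/12) = 205951/432, g(179/36) = 6981803/11664, g(193/36) = 8627545/11664, g(5.75) = 901.4375, g(221/36) = 12658733/11664, g(235/36) = 15077107/11664, g(83/12) = 658739/432, g(263/36) = 20801735/11664.
Sum = Δu · [g(151/36) + g(55/12) + g(179/36) + ...].
Sum ≈ 3412.6341.

3412.6341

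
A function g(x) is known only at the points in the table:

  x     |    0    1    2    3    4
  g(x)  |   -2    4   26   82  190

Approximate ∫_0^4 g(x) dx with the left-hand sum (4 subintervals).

110

Δx = 1.
Sum = 1·[(-2) + 4 + 26 + 82] = 110.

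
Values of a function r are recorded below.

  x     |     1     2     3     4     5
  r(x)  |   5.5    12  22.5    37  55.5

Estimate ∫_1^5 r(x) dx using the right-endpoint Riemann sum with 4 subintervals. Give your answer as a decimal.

127

Δx = 1.
Sum = 1·[12 + 22.5 + 37 + 55.5] = 127.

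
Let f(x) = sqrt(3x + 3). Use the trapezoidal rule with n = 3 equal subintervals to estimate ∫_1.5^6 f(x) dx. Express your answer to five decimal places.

Δx = (6 − 1.5)/3 = 1.5.
f(1.5) ≈ 2.73861, f(3) ≈ 3.46410, f(4.5) ≈ 4.06202, f(6) ≈ 4.58258.
T_3 = (Δx/2)·[f(x_0) + 2f(x_1) + 2f(x_2) + f(x_3)].
Sum ≈ 16.78007.

16.78007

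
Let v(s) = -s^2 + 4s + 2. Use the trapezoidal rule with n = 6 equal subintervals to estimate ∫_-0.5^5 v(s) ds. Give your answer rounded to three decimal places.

Δs = (5 − (-0.5))/6 = 11/12.
v(-0.5) = -0.25, v(5/12) = 503/144, v(4/3) = 50/9, v(2.25) = 5.9375, v(19/6) = 167/36, v(49/12) = 239/144, v(5) = -3.
T_6 = (Δs/2)·[v(s_0) + 2v(s_1) + ... + 2v(s_{5}) + v(s_6)].
Sum ≈ 18.021.

18.021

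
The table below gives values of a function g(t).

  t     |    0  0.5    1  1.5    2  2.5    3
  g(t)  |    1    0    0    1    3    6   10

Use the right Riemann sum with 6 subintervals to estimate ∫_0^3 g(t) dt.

10

Δt = 0.5.
Sum = 0.5·[0 + 0 + 1 + 3 + 6 + 10] = 10.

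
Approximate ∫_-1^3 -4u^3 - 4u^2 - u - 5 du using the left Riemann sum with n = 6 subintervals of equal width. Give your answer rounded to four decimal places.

Δu = (3 − (-1))/6 = 2/3.
Left endpoints: -1, -1/3, 1/3, 1, 5/3, 7/3.
f(-1) = -4, f(-1/3) = -134/27, f(1/3) = -160/27, f(1) = -14, f(5/3) = -980/27, f(7/3) = -2158/27.
Sum = Δu · [f(-1) + f(-1/3) + f(1/3) + ...].
Sum ≈ -96.7407.

-96.7407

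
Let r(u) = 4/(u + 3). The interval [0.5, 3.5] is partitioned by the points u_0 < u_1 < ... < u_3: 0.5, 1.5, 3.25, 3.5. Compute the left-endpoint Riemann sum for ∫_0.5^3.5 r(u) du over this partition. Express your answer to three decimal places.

2.858

Subinterval widths: 1, 1.75, 0.25.
Left endpoints: 0.5, 1.5, 3.25.
r(0.5) = 8/7, r(1.5) = 8/9, r(3.25) = 0.64.
Sum = Σ Δu_i · r(u_i).
Sum ≈ 2.858.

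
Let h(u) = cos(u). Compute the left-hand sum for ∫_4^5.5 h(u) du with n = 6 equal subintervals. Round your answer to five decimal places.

Δu = (5.5 − 4)/6 = 0.25.
Left endpoints: 4, 4.25, 4.5, 4.75, 5, 5.25.
h(4) ≈ -0.65364, h(4.25) ≈ -0.44609, h(4.5) ≈ -0.21080, h(4.75) ≈ 0.03760, h(5) ≈ 0.28366, h(5.25) ≈ 0.51209.
Sum = Δu · [h(4) + h(4.25) + h(4.5) + ...].
Sum ≈ -0.11929.

-0.11929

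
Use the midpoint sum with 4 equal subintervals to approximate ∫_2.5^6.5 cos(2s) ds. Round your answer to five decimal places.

0.81945

Δs = (6.5 − 2.5)/4 = 1.
Midpoints: 3, 4, 5, 6.
f(3) ≈ 0.96017, f(4) ≈ -0.14550, f(5) ≈ -0.83907, f(6) ≈ 0.84385.
Sum = Δs · [f(3) + f(4) + f(5) + f(6)].
Sum ≈ 0.81945.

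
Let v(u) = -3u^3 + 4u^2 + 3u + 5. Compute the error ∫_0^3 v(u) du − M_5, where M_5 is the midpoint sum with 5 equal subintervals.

Exact integral: ∫_0^3 v(u) du = 3.75.
M_5 = 4.605.
Error = 3.75 − 4.605 = -0.855.

-0.855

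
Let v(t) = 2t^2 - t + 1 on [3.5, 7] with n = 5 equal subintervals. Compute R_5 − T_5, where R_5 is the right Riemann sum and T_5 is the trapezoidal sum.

24.5

R_5 = 210.28.
T_5 = 185.78.
R_5 − T_5 = 24.5.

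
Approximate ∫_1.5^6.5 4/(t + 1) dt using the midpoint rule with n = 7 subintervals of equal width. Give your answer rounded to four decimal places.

Δt = (6.5 − 1.5)/7 = 5/7.
Midpoints: 13/7, 18/7, 23/7, 4, 33/7, 38/7, 43/7.
f(13/7) = 1.4, f(18/7) = 1.12, f(23/7) = 14/15, f(4) = 0.8, f(33/7) = 0.7, f(38/7) = 28/45, f(43/7) = 0.56.
Sum = Δt · [f(13/7) + f(18/7) + f(23/7) + ...].
Sum ≈ 4.3825.

4.3825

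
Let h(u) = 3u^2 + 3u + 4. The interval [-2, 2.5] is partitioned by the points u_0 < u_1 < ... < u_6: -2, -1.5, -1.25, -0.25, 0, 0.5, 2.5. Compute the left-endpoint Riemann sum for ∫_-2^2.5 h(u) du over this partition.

Subinterval widths: 0.5, 0.25, 1, 0.25, 0.5, 2.
Left endpoints: -2, -1.5, -1.25, -0.25, 0, 0.5.
h(-2) = 10, h(-1.5) = 6.25, h(-1.25) = 4.9375, h(-0.25) = 3.4375, h(0) = 4, h(0.5) = 6.25.
Sum = Σ Δu_i · h(u_i).
Sum = 26.859375.

26.859375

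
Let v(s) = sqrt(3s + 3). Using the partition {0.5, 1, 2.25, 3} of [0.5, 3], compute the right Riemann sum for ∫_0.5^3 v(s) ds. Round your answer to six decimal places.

7.725945

Subinterval widths: 0.5, 1.25, 0.75.
Right endpoints: 1, 2.25, 3.
v(1) ≈ 2.449490, v(2.25) ≈ 3.122499, v(3) ≈ 3.464102.
Sum = Σ Δs_i · v(s_i).
Sum ≈ 7.725945.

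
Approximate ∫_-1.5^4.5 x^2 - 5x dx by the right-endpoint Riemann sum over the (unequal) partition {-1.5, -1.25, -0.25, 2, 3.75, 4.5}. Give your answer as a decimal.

Subinterval widths: 0.25, 1, 2.25, 1.75, 0.75.
Right endpoints: -1.25, -0.25, 2, 3.75, 4.5.
f(-1.25) = 7.8125, f(-0.25) = 1.3125, f(2) = -6, f(3.75) = -4.6875, f(4.5) = -2.25.
Sum = Σ Δx_i · f(x_i).
Sum = -20.125.

-20.125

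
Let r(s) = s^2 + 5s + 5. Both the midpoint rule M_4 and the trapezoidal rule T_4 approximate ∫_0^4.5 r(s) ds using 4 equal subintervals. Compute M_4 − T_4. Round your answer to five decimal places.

-1.42383

M_4 ≈ 103.0253906.
T_4 = 104.44921875.
M_4 − T_4 ≈ -1.42383.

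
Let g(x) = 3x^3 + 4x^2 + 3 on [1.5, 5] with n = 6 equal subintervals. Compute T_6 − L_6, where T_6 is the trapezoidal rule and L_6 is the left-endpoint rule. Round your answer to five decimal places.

T_6 ≈ 644.2197627.
L_6 ≈ 511.2562211.
T_6 − L_6 ≈ 132.96354.

132.96354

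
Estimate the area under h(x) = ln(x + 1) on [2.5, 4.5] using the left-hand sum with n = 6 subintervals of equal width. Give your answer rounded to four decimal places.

Δx = (4.5 − 2.5)/6 = 1/3.
Left endpoints: 2.5, 17/6, 19/6, 3.5, 23/6, 25/6.
h(2.5) ≈ 1.2528, h(17/6) ≈ 1.3437, h(19/6) ≈ 1.4271, h(3.5) ≈ 1.5041, h(23/6) ≈ 1.5755, h(25/6) ≈ 1.6422.
Sum = Δx · [h(2.5) + h(17/6) + h(19/6) + ...].
Sum ≈ 2.9152.

2.9152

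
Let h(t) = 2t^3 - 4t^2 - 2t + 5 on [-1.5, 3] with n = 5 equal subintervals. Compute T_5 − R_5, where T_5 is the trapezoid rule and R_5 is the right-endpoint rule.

-11.1375

T_5 = 13.5225.
R_5 = 24.66.
T_5 − R_5 = -11.1375.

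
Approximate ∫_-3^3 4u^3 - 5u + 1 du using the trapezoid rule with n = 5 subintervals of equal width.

6

Δu = (3 − (-3))/5 = 1.2.
f(-3) = -92, f(-1.8) = -13.328, f(-0.6) = 3.136, f(0.6) = -1.136, f(1.8) = 15.328, f(3) = 94.
T_5 = (Δu/2)·[f(u_0) + 2f(u_1) + ... + 2f(u_{4}) + f(u_5)].
Sum = 6.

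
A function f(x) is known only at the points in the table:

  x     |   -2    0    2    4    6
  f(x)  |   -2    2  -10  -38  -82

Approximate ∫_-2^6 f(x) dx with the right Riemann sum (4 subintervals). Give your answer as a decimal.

Δx = 2.
Sum = 2·[2 + (-10) + (-38) + (-82)] = -256.

-256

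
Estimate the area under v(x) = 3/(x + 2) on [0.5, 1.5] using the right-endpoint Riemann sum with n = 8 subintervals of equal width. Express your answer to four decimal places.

Δx = (1.5 − 0.5)/8 = 0.125.
Right endpoints: 0.625, 0.75, 0.875, 1, 1.125, 1.25, 1.375, 1.5.
v(0.625) = 8/7, v(0.75) = 12/11, v(0.875) = 24/23, v(1) = 1, v(1.125) = 0.96, v(1.25) = 12/13, v(1.375) = 8/9, v(1.5) = 6/7.
Sum = Δx · [v(0.625) + v(0.75) + v(0.875) + ...].
Sum ≈ 0.9883.

0.9883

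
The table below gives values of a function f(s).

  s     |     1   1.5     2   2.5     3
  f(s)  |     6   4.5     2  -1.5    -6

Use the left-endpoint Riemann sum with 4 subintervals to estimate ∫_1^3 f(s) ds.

5.5

Δs = 0.5.
Sum = 0.5·[6 + 4.5 + 2 + (-1.5)] = 5.5.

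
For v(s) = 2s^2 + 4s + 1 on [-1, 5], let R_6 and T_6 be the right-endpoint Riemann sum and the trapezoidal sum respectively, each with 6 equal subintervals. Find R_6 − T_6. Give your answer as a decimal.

36

R_6 = 176.
T_6 = 140.
R_6 − T_6 = 36.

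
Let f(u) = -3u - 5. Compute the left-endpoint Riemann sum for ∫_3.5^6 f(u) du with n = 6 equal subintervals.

-46.5625

Δu = (6 − 3.5)/6 = 5/12.
Left endpoints: 3.5, 47/12, 13/3, 4.75, 31/6, 67/12.
f(3.5) = -15.5, f(47/12) = -16.75, f(13/3) = -18, f(4.75) = -19.25, f(31/6) = -20.5, f(67/12) = -21.75.
Sum = Δu · [f(3.5) + f(47/12) + f(13/3) + ...].
Sum = -46.5625.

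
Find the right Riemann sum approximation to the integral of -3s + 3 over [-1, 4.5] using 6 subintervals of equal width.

Δs = (4.5 − (-1))/6 = 11/12.
Right endpoints: -1/12, 5/6, 1.75, 8/3, 43/12, 4.5.
f(-1/12) = 3.25, f(5/6) = 0.5, f(1.75) = -2.25, f(8/3) = -5, f(43/12) = -7.75, f(4.5) = -10.5.
Sum = Δs · [f(-1/12) + f(5/6) + f(1.75) + ...].
Sum = -19.9375.

-19.9375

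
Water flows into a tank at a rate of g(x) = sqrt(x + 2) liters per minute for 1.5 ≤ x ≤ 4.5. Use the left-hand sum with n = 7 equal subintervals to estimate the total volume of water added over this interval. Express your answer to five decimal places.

6.53609

Δx = (4.5 − 1.5)/7 = 3/7.
Left endpoints: 1.5, 27/14, 33/14, 39/14, 45/14, 51/14, 57/14.
g(1.5) ≈ 1.87083, g(27/14) ≈ 1.98206, g(33/14) ≈ 2.08738, g(39/14) ≈ 2.18763, g(45/14) ≈ 2.28348, g(51/14) ≈ 2.37547, g(57/14) ≈ 2.46403.
Sum = Δx · [g(1.5) + g(27/14) + g(33/14) + ...].
Sum ≈ 6.53609.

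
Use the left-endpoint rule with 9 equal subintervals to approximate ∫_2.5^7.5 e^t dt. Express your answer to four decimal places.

Δt = (7.5 − 2.5)/9 = 5/9.
Left endpoints: 2.5, 55/18, 65/18, 25/6, 85/18, 95/18, 35/6, 115/18, 125/18.
f(2.5) ≈ 12.1825, f(55/18) ≈ 21.2330, f(65/18) ≈ 37.0071, f(25/6) ≈ 64.5001, f(85/18) ≈ 112.4178, f(95/18) ≈ 195.9340, f(35/6) ≈ 341.4951, f(115/18) ≈ 595.1949, f(125/18) ≈ 1037.3705.
Sum = Δt · [f(2.5) + f(55/18) + f(65/18) + ...].
Sum ≈ 1342.9639.

1342.9639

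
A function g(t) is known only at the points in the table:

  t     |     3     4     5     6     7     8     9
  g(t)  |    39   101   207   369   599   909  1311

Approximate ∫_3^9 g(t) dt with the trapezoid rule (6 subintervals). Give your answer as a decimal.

2860

Δt = 1.
T_6 = (1/2)·[39 + 2·101 + 2·207 + 2·369 + 2·599 + 2·909 + 1311] = 2860.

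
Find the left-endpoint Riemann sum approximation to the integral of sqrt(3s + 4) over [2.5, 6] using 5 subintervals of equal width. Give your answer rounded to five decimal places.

Δs = (6 − 2.5)/5 = 0.7.
Left endpoints: 2.5, 3.2, 3.9, 4.6, 5.3.
f(2.5) ≈ 3.39116, f(3.2) ≈ 3.68782, f(3.9) ≈ 3.96232, f(4.6) ≈ 4.21900, f(5.3) ≈ 4.46094.
Sum = Δs · [f(2.5) + f(3.2) + f(3.9) + f(4.6) + f(5.3)].
Sum ≈ 13.80488.

13.80488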